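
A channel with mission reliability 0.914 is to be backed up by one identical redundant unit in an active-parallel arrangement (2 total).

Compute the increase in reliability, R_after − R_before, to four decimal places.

R_before = 0.914
R_after = 1 − (1 − 0.914)^2 = 0.9926
ΔR = 0.9926 − 0.914 = 0.0786

0.0786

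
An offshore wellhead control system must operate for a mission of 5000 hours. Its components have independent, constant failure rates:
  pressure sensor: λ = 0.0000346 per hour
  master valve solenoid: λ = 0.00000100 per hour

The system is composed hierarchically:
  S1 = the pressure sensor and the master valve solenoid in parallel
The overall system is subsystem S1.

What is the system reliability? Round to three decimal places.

0.999

R(pressure sensor) = exp(−0.0000346 × 5000) = 0.84114
R(master valve solenoid) = exp(−0.00000100 × 5000) = 0.99501
Parallel (pressure sensor and master valve solenoid): 1 − (1 − 0.84114)(1 − 0.99501) = 0.999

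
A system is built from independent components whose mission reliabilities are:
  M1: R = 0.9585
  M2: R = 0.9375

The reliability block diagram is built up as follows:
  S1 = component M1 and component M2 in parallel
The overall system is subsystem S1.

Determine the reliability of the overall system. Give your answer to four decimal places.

0.9974

Parallel (M1 and M2): 1 − (1 − 0.958500)(1 − 0.937500) = 0.9974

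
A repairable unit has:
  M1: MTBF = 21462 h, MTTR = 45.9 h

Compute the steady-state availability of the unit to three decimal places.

A(M1) = MTBF/(MTBF+MTTR) = 21462/(21462+45.9) = 0.998

0.998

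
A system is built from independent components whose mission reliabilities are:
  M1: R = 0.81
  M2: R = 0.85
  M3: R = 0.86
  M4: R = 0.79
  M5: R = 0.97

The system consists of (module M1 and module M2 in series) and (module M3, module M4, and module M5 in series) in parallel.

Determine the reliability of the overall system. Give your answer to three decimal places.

Series (M1 and M2): 0.81000 × 0.85000 = 0.68850
Series (M3, M4, and M5): 0.86000 × 0.79000 × 0.97000 = 0.65902
Parallel ([0.68850] and [0.65902]): 1 − (1 − 0.68850)(1 − 0.65902) = 0.894

0.894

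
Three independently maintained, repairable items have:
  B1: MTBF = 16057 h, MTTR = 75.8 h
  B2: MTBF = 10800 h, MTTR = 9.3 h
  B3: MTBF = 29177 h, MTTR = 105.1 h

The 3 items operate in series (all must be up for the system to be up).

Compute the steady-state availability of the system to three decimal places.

0.991

A(B1) = MTBF/(MTBF+MTTR) = 16057/(16057+75.8) = 0.995301
A(B2) = MTBF/(MTBF+MTTR) = 10800/(10800+9.3) = 0.999140
A(B3) = MTBF/(MTBF+MTTR) = 29177/(29177+105.1) = 0.996411
Series availability: 0.995301 × 0.999140 × 0.996411 = 0.991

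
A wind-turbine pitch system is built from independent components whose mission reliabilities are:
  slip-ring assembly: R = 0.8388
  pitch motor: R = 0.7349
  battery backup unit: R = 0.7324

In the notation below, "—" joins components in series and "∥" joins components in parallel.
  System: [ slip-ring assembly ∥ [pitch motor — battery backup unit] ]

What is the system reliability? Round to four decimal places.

Series (pitch motor and battery backup unit): 0.734900 × 0.732400 = 0.538241
Parallel (slip-ring assembly and [0.538241]): 1 − (1 − 0.838800)(1 − 0.538241) = 0.9256

0.9256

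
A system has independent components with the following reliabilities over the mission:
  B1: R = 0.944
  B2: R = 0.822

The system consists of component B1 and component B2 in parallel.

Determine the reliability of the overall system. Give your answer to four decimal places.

0.9900

Parallel (B1 and B2): 1 − (1 − 0.944000)(1 − 0.822000) = 0.9900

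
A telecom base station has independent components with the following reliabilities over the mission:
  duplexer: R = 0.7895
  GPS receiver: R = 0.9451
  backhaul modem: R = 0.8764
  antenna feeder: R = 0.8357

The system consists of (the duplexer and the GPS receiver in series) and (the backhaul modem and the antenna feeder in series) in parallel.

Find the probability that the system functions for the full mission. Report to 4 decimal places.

Series (duplexer and GPS receiver): 0.789500 × 0.945100 = 0.746156
Series (backhaul modem and antenna feeder): 0.876400 × 0.835700 = 0.732407
Parallel ([0.746156] and [0.732407]): 1 − (1 − 0.746156)(1 − 0.732407) = 0.9321

0.9321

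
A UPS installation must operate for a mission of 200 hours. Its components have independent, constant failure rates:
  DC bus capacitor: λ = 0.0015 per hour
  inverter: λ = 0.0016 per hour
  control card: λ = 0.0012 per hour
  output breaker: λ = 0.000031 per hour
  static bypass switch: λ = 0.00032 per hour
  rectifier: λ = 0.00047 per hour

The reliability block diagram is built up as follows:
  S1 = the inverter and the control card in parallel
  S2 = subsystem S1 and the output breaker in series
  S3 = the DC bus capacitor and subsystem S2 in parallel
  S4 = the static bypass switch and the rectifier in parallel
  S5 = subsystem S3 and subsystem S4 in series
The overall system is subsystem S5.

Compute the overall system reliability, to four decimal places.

R(DC bus capacitor) = exp(−0.0015 × 200) = 0.740818
R(inverter) = exp(−0.0016 × 200) = 0.726149
R(control card) = exp(−0.0012 × 200) = 0.786628
R(output breaker) = exp(−0.000031 × 200) = 0.993819
R(static bypass switch) = exp(−0.00032 × 200) = 0.938005
R(rectifier) = exp(−0.00047 × 200) = 0.910283
Parallel (inverter and control card): 1 − (1 − 0.726149)(1 − 0.786628) = 0.941568
Series ([0.941568] and output breaker): 0.941568 × 0.993819 = 0.935748
Parallel (DC bus capacitor and [0.935748]): 1 − (1 − 0.740818)(1 − 0.935748) = 0.983347
Parallel (static bypass switch and rectifier): 1 − (1 − 0.938005)(1 − 0.910283) = 0.994438
Series ([0.983347] and [0.994438]): 0.983347 × 0.994438 = 0.9779

0.9779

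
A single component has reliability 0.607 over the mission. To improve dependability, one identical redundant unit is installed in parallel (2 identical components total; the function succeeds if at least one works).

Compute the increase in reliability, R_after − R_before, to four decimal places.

R_before = 0.607
R_after = 1 − (1 − 0.607)^2 = 0.8456
ΔR = 0.8456 − 0.607 = 0.2386

0.2386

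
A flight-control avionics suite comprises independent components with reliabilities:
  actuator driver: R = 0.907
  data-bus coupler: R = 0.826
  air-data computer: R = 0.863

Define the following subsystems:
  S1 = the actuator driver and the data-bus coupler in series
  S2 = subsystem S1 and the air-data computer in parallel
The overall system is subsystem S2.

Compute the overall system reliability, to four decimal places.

Series (actuator driver and data-bus coupler): 0.907000 × 0.826000 = 0.749182
Parallel ([0.749182] and air-data computer): 1 − (1 − 0.749182)(1 − 0.863000) = 0.9656

0.9656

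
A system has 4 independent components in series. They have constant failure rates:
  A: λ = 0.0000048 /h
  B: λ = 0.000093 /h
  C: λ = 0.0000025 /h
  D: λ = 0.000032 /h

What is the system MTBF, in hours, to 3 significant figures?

Series of exponential components: λ_sys = Σ λ_i
λ_sys = 0.0000048 + 0.000093 + 0.0000025 + 0.000032 = 1.3230e-04 /h
MTBF = 1 / λ_sys = 7560 h

7560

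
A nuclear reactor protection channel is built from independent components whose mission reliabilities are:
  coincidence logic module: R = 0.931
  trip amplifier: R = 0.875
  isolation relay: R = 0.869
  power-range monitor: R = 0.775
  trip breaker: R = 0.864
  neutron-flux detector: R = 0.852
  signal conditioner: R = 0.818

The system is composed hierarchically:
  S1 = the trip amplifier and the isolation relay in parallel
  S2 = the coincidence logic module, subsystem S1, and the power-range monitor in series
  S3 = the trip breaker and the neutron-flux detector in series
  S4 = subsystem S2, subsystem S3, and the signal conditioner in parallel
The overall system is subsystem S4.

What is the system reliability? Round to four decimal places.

0.9861

Parallel (trip amplifier and isolation relay): 1 − (1 − 0.875000)(1 − 0.869000) = 0.983625
Series (coincidence logic module, [0.983625], and power-range monitor): 0.931000 × 0.983625 × 0.775000 = 0.709710
Series (trip breaker and neutron-flux detector): 0.864000 × 0.852000 = 0.736128
Parallel ([0.709710], [0.736128], and signal conditioner): 1 − (1 − 0.709710)(1 − 0.736128)(1 − 0.818000) = 0.9861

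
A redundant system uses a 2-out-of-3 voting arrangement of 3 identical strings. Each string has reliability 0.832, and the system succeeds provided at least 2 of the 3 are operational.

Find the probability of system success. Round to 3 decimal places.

0.925

R = Σ_{i=2}^{3} C(3,i) p^i (1−p)^{3−i} with p = 0.832
C(3,2)·0.832^2·0.168^1 = 0.34888
C(3,3)·0.832^3·0.168^0 = 0.57593
Sum = 0.925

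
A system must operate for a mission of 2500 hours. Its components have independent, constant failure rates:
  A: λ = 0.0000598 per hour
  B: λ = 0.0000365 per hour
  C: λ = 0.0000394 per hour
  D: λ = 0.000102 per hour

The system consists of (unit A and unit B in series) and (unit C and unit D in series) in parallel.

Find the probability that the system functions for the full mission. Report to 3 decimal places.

0.936

R(A) = exp(−0.0000598 × 2500) = 0.86114
R(B) = exp(−0.0000365 × 2500) = 0.91279
R(C) = exp(−0.0000394 × 2500) = 0.90620
R(D) = exp(−0.000102 × 2500) = 0.77492
Series (A and B): 0.86114 × 0.91279 = 0.78604
Series (C and D): 0.90620 × 0.77492 = 0.70223
Parallel ([0.78604] and [0.70223]): 1 − (1 − 0.78604)(1 − 0.70223) = 0.936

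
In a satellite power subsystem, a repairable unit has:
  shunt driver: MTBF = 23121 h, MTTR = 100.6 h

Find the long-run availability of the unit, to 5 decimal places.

A(shunt driver) = MTBF/(MTBF+MTTR) = 23121/(23121+100.6) = 0.99567

0.99567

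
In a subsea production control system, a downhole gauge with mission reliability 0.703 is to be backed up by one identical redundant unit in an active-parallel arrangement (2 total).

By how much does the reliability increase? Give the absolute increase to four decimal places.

0.2088

R_before = 0.703
R_after = 1 − (1 − 0.703)^2 = 0.9118
ΔR = 0.9118 − 0.703 = 0.2088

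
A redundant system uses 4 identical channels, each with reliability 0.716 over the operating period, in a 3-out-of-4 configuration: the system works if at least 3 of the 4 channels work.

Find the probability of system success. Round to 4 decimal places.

R = Σ_{i=3}^{4} C(4,i) p^i (1−p)^{4−i} with p = 0.716
C(4,3)·0.716^3·0.284^1 = 0.416982
C(4,4)·0.716^4·0.284^0 = 0.262816
Sum = 0.6798

0.6798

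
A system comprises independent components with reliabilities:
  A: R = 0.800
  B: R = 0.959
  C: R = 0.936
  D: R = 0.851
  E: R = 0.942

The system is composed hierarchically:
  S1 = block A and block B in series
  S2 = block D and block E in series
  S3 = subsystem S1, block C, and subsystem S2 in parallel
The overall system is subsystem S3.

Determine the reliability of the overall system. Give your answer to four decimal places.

0.9970

Series (A and B): 0.800000 × 0.959000 = 0.767200
Series (D and E): 0.851000 × 0.942000 = 0.801642
Parallel ([0.767200], C, and [0.801642]): 1 − (1 − 0.767200)(1 − 0.936000)(1 − 0.801642) = 0.9970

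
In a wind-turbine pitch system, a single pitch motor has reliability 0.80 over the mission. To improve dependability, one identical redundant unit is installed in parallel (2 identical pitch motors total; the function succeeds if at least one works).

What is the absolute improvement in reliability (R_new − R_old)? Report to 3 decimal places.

0.160

R_before = 0.80
R_after = 1 − (1 − 0.80)^2 = 0.960
ΔR = 0.960 − 0.80 = 0.160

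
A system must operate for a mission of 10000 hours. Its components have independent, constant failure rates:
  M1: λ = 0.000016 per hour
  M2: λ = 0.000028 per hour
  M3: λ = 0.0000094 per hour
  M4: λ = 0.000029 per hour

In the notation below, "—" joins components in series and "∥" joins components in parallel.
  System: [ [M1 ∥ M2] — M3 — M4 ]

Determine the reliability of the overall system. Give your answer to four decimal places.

R(M1) = exp(−0.000016 × 10000) = 0.852144
R(M2) = exp(−0.000028 × 10000) = 0.755784
R(M3) = exp(−0.0000094 × 10000) = 0.910283
R(M4) = exp(−0.000029 × 10000) = 0.748264
Parallel (M1 and M2): 1 − (1 − 0.852144)(1 − 0.755784) = 0.963891
Series ([0.963891], M3, and M4): 0.963891 × 0.910283 × 0.748264 = 0.6565

0.6565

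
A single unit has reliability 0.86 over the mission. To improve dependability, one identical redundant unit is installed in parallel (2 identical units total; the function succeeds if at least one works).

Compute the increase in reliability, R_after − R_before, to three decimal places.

0.120

R_before = 0.86
R_after = 1 − (1 − 0.86)^2 = 0.980
ΔR = 0.980 − 0.86 = 0.120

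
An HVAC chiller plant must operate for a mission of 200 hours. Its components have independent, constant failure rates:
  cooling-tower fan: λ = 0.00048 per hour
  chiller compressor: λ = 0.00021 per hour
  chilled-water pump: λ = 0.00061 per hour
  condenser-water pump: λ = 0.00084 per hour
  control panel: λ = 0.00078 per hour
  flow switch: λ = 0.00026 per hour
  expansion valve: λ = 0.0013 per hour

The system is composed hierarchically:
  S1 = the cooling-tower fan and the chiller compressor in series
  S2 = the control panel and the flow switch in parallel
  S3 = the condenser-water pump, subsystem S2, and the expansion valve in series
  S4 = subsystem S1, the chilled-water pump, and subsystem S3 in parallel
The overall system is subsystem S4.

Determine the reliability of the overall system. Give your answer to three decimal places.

R(cooling-tower fan) = exp(−0.00048 × 200) = 0.90846
R(chiller compressor) = exp(−0.00021 × 200) = 0.95887
R(chilled-water pump) = exp(−0.00061 × 200) = 0.88515
R(condenser-water pump) = exp(−0.00084 × 200) = 0.84535
R(control panel) = exp(−0.00078 × 200) = 0.85556
R(flow switch) = exp(−0.00026 × 200) = 0.94933
R(expansion valve) = exp(−0.0013 × 200) = 0.77105
Series (cooling-tower fan and chiller compressor): 0.90846 × 0.95887 = 0.87110
Parallel (control panel and flow switch): 1 − (1 − 0.85556)(1 − 0.94933) = 0.99268
Series (condenser-water pump, [0.99268], and expansion valve): 0.84535 × 0.99268 × 0.77105 = 0.64704
Parallel ([0.87110], chilled-water pump, and [0.64704]): 1 − (1 − 0.87110)(1 − 0.88515)(1 − 0.64704) = 0.995

0.995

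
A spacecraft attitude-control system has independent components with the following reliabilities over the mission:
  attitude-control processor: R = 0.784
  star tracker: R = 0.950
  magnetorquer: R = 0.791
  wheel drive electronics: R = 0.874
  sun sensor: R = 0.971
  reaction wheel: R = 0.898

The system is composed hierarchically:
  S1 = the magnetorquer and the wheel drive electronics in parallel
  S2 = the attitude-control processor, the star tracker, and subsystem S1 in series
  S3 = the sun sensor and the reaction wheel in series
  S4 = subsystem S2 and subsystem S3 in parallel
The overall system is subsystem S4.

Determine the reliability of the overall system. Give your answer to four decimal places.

Parallel (magnetorquer and wheel drive electronics): 1 − (1 − 0.791000)(1 − 0.874000) = 0.973666
Series (attitude-control processor, star tracker, and [0.973666]): 0.784000 × 0.950000 × 0.973666 = 0.725186
Series (sun sensor and reaction wheel): 0.971000 × 0.898000 = 0.871958
Parallel ([0.725186] and [0.871958]): 1 − (1 − 0.725186)(1 − 0.871958) = 0.9648

0.9648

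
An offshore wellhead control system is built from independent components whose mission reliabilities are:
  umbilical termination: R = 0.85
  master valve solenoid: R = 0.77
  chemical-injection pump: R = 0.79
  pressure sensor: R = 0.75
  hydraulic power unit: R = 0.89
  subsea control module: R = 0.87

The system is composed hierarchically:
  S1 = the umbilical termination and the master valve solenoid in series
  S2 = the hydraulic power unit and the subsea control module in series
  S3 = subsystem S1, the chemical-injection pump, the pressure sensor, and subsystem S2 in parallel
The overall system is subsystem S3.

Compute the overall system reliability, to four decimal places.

0.9959

Series (umbilical termination and master valve solenoid): 0.850000 × 0.770000 = 0.654500
Series (hydraulic power unit and subsea control module): 0.890000 × 0.870000 = 0.774300
Parallel ([0.654500], chemical-injection pump, pressure sensor, and [0.774300]): 1 − (1 − 0.654500)(1 − 0.790000)(1 − 0.750000)(1 − 0.774300) = 0.9959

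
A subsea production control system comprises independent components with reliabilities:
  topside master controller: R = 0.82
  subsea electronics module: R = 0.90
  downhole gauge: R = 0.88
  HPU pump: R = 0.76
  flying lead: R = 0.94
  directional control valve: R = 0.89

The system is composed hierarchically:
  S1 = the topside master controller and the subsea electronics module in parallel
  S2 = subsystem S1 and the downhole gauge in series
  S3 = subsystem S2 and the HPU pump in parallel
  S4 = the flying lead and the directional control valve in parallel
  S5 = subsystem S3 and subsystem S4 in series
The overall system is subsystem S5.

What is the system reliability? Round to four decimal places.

Parallel (topside master controller and subsea electronics module): 1 − (1 − 0.820000)(1 − 0.900000) = 0.982000
Series ([0.982000] and downhole gauge): 0.982000 × 0.880000 = 0.864160
Parallel ([0.864160] and HPU pump): 1 − (1 − 0.864160)(1 − 0.760000) = 0.967398
Parallel (flying lead and directional control valve): 1 − (1 − 0.940000)(1 − 0.890000) = 0.993400
Series ([0.967398] and [0.993400]): 0.967398 × 0.993400 = 0.9610

0.9610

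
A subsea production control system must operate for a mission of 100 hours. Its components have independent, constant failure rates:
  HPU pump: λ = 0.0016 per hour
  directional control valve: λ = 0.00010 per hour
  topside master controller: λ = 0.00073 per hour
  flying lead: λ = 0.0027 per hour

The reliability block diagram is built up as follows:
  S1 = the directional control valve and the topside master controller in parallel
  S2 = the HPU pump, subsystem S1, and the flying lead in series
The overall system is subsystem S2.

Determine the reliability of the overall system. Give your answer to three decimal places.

R(HPU pump) = exp(−0.0016 × 100) = 0.85214
R(directional control valve) = exp(−0.00010 × 100) = 0.99005
R(topside master controller) = exp(−0.00073 × 100) = 0.92960
R(flying lead) = exp(−0.0027 × 100) = 0.76338
Parallel (directional control valve and topside master controller): 1 − (1 − 0.99005)(1 − 0.92960) = 0.99930
Series (HPU pump, [0.99930], and flying lead): 0.85214 × 0.99930 × 0.76338 = 0.650

0.650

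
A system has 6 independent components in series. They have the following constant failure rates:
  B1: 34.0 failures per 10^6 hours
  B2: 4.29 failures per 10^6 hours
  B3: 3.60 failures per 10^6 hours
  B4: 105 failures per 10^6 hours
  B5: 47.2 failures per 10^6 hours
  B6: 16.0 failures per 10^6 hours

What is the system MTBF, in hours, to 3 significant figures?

4760

Series of exponential components: λ_sys = Σ λ_i
λ_sys = 0.0000340 + 0.00000429 + 0.00000360 + 0.000105 + 0.0000472 + 0.0000160 = 2.1009e-04 /h
MTBF = 1 / λ_sys = 4760 h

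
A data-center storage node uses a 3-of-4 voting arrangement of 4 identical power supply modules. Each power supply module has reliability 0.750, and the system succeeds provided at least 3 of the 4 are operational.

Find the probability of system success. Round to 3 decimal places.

R = Σ_{i=3}^{4} C(4,i) p^i (1−p)^{4−i} with p = 0.750
C(4,3)·0.750^3·0.250^1 = 0.42188
C(4,4)·0.750^4·0.250^0 = 0.31641
Sum = 0.738

0.738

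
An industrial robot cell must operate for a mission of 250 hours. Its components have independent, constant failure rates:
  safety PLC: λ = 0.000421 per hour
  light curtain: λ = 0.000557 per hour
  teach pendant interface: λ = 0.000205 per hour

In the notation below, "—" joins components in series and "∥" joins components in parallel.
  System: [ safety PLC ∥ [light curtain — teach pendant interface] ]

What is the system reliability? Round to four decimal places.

0.9827

R(safety PLC) = exp(−0.000421 × 250) = 0.900099
R(light curtain) = exp(−0.000557 × 250) = 0.870010
R(teach pendant interface) = exp(−0.000205 × 250) = 0.950041
Series (light curtain and teach pendant interface): 0.870010 × 0.950041 = 0.826545
Parallel (safety PLC and [0.826545]): 1 − (1 − 0.900099)(1 − 0.826545) = 0.9827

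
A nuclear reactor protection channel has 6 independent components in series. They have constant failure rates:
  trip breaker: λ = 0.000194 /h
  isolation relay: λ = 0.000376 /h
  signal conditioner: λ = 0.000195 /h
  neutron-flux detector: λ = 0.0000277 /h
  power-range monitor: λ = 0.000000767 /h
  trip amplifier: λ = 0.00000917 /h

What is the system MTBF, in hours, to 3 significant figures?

1250

Series of exponential components: λ_sys = Σ λ_i
λ_sys = 0.000194 + 0.000376 + 0.000195 + 0.0000277 + 0.000000767 + 0.00000917 = 8.0264e-04 /h
MTBF = 1 / λ_sys = 1250 h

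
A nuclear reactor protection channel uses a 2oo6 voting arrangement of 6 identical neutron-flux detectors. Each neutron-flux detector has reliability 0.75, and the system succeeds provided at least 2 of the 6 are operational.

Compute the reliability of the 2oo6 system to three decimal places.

R = Σ_{i=2}^{6} C(6,i) p^i (1−p)^{6−i} with p = 0.75
C(6,2)·0.75^2·0.25^4 = 0.03296
C(6,3)·0.75^3·0.25^3 = 0.13184
C(6,4)·0.75^4·0.25^2 = 0.29663
C(6,5)·0.75^5·0.25^1 = 0.35596
C(6,6)·0.75^6·0.25^0 = 0.17798
Sum = 0.995

0.995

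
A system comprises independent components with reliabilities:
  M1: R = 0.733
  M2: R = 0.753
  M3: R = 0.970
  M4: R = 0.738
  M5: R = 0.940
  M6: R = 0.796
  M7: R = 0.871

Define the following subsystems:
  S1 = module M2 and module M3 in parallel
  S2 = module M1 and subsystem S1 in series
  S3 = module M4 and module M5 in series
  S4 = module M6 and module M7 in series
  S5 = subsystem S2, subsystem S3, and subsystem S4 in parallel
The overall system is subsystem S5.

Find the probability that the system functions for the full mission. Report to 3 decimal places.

0.974

Parallel (M2 and M3): 1 − (1 − 0.75300)(1 − 0.97000) = 0.99259
Series (M1 and [0.99259]): 0.73300 × 0.99259 = 0.72757
Series (M4 and M5): 0.73800 × 0.94000 = 0.69372
Series (M6 and M7): 0.79600 × 0.87100 = 0.69332
Parallel ([0.72757], [0.69372], and [0.69332]): 1 − (1 − 0.72757)(1 − 0.69372)(1 − 0.69332) = 0.974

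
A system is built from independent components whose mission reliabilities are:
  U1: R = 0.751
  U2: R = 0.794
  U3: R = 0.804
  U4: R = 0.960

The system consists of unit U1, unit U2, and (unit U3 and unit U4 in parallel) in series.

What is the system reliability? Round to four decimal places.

Parallel (U3 and U4): 1 − (1 − 0.804000)(1 − 0.960000) = 0.992160
Series (U1, U2, and [0.992160]): 0.751000 × 0.794000 × 0.992160 = 0.5916

0.5916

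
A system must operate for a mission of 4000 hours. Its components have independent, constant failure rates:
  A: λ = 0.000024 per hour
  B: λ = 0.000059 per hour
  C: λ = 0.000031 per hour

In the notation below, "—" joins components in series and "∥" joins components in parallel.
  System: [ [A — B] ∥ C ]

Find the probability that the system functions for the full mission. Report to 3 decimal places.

0.967

R(A) = exp(−0.000024 × 4000) = 0.90846
R(B) = exp(−0.000059 × 4000) = 0.78978
R(C) = exp(−0.000031 × 4000) = 0.88338
Series (A and B): 0.90846 × 0.78978 = 0.71748
Parallel ([0.71748] and C): 1 − (1 − 0.71748)(1 − 0.88338) = 0.967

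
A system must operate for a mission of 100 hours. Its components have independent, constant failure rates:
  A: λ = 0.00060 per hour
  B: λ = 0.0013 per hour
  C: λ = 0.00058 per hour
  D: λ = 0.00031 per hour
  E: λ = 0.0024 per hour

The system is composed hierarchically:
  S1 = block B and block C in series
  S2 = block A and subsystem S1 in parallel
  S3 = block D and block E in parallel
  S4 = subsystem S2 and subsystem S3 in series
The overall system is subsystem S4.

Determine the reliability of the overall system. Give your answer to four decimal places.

R(A) = exp(−0.00060 × 100) = 0.941765
R(B) = exp(−0.0013 × 100) = 0.878095
R(C) = exp(−0.00058 × 100) = 0.943650
R(D) = exp(−0.00031 × 100) = 0.969476
R(E) = exp(−0.0024 × 100) = 0.786628
Series (B and C): 0.878095 × 0.943650 = 0.828614
Parallel (A and [0.828614]): 1 − (1 − 0.941765)(1 − 0.828614) = 0.990019
Parallel (D and E): 1 − (1 − 0.969476)(1 − 0.786628) = 0.993487
Series ([0.990019] and [0.993487]): 0.990019 × 0.993487 = 0.9836

0.9836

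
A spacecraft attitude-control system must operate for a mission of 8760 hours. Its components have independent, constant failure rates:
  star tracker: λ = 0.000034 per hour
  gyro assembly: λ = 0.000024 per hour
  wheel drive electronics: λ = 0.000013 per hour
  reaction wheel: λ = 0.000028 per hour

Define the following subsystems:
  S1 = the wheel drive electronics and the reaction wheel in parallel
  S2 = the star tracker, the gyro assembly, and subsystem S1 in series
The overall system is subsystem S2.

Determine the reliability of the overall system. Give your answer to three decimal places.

R(star tracker) = exp(−0.000034 × 8760) = 0.74242
R(gyro assembly) = exp(−0.000024 × 8760) = 0.81039
R(wheel drive electronics) = exp(−0.000013 × 8760) = 0.89237
R(reaction wheel) = exp(−0.000028 × 8760) = 0.78249
Parallel (wheel drive electronics and reaction wheel): 1 − (1 − 0.89237)(1 − 0.78249) = 0.97659
Series (star tracker, gyro assembly, and [0.97659]): 0.74242 × 0.81039 × 0.97659 = 0.588

0.588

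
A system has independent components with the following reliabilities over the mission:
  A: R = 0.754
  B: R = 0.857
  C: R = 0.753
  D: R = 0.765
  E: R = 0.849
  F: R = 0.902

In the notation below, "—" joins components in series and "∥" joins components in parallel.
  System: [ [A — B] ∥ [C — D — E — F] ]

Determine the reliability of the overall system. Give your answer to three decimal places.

0.802

Series (A and B): 0.75400 × 0.85700 = 0.64618
Series (C, D, E, and F): 0.75300 × 0.76500 × 0.84900 × 0.90200 = 0.44113
Parallel ([0.64618] and [0.44113]): 1 − (1 − 0.64618)(1 − 0.44113) = 0.802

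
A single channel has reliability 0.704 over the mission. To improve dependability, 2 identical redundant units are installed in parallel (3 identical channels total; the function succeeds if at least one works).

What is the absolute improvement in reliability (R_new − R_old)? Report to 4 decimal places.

0.2701

R_before = 0.704
R_after = 1 − (1 − 0.704)^3 = 0.9741
ΔR = 0.9741 − 0.704 = 0.2701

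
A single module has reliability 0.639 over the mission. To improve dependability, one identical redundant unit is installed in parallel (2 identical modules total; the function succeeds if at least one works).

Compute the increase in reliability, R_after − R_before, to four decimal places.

0.2307

R_before = 0.639
R_after = 1 − (1 − 0.639)^2 = 0.8697
ΔR = 0.8697 − 0.639 = 0.2307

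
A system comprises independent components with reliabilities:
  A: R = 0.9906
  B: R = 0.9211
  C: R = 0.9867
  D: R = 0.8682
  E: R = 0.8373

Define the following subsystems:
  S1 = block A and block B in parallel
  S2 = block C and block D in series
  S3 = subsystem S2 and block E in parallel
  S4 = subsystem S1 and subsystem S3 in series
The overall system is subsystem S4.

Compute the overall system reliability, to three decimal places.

0.976

Parallel (A and B): 1 − (1 − 0.99060)(1 − 0.92110) = 0.99926
Series (C and D): 0.98670 × 0.86820 = 0.85665
Parallel ([0.85665] and E): 1 − (1 − 0.85665)(1 − 0.83730) = 0.97668
Series ([0.99926] and [0.97668]): 0.99926 × 0.97668 = 0.976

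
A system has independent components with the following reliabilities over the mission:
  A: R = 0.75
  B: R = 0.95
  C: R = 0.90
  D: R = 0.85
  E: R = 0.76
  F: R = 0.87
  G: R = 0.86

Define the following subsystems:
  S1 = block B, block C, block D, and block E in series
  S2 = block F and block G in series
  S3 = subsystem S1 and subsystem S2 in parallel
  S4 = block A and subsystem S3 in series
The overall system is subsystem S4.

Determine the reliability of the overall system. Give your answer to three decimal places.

0.665

Series (B, C, D, and E): 0.95000 × 0.90000 × 0.85000 × 0.76000 = 0.55233
Series (F and G): 0.87000 × 0.86000 = 0.74820
Parallel ([0.55233] and [0.74820]): 1 − (1 − 0.55233)(1 − 0.74820) = 0.88728
Series (A and [0.88728]): 0.75000 × 0.88728 = 0.665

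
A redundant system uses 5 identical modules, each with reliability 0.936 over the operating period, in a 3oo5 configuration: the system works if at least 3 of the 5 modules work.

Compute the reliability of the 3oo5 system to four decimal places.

0.9976

R = Σ_{i=3}^{5} C(5,i) p^i (1−p)^{5−i} with p = 0.936
C(5,3)·0.936^3·0.064^2 = 0.033588
C(5,4)·0.936^4·0.064^1 = 0.245614
C(5,5)·0.936^5·0.064^0 = 0.718421
Sum = 0.9976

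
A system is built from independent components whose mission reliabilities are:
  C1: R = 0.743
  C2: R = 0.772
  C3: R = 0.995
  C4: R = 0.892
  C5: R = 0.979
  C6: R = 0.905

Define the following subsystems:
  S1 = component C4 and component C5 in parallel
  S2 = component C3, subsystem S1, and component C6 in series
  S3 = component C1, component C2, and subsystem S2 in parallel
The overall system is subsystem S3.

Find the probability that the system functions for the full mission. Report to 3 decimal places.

Parallel (C4 and C5): 1 − (1 − 0.89200)(1 − 0.97900) = 0.99773
Series (C3, [0.99773], and C6): 0.99500 × 0.99773 × 0.90500 = 0.89843
Parallel (C1, C2, and [0.89843]): 1 − (1 − 0.74300)(1 − 0.77200)(1 − 0.89843) = 0.994

0.994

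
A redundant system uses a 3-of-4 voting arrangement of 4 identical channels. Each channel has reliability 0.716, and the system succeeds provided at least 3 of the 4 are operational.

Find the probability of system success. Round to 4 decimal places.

R = Σ_{i=3}^{4} C(4,i) p^i (1−p)^{4−i} with p = 0.716
C(4,3)·0.716^3·0.284^1 = 0.416982
C(4,4)·0.716^4·0.284^0 = 0.262816
Sum = 0.6798

0.6798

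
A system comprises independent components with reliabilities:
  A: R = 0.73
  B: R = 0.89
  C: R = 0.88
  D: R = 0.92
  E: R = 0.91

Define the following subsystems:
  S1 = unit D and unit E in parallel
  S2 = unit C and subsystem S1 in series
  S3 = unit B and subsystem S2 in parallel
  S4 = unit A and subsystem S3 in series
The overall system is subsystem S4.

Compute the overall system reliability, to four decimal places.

0.7199

Parallel (D and E): 1 − (1 − 0.920000)(1 − 0.910000) = 0.992800
Series (C and [0.992800]): 0.880000 × 0.992800 = 0.873664
Parallel (B and [0.873664]): 1 − (1 − 0.890000)(1 − 0.873664) = 0.986103
Series (A and [0.986103]): 0.730000 × 0.986103 = 0.7199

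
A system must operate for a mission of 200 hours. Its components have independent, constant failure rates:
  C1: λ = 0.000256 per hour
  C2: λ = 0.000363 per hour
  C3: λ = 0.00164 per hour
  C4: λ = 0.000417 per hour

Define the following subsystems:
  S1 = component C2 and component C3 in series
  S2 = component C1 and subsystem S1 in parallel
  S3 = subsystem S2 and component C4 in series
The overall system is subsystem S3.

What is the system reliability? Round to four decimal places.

0.9048

R(C1) = exp(−0.000256 × 200) = 0.950089
R(C2) = exp(−0.000363 × 200) = 0.929973
R(C3) = exp(−0.00164 × 200) = 0.720363
R(C4) = exp(−0.000417 × 200) = 0.919983
Series (C2 and C3): 0.929973 × 0.720363 = 0.669918
Parallel (C1 and [0.669918]): 1 − (1 − 0.950089)(1 − 0.669918) = 0.983525
Series ([0.983525] and C4): 0.983525 × 0.919983 = 0.9048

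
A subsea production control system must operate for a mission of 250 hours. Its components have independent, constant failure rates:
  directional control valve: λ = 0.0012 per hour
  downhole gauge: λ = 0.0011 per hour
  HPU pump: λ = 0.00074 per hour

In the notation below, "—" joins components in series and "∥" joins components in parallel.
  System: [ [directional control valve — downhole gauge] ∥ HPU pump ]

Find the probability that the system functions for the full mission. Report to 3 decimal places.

R(directional control valve) = exp(−0.0012 × 250) = 0.74082
R(downhole gauge) = exp(−0.0011 × 250) = 0.75957
R(HPU pump) = exp(−0.00074 × 250) = 0.83110
Series (directional control valve and downhole gauge): 0.74082 × 0.75957 = 0.56270
Parallel ([0.56270] and HPU pump): 1 − (1 − 0.56270)(1 − 0.83110) = 0.926

0.926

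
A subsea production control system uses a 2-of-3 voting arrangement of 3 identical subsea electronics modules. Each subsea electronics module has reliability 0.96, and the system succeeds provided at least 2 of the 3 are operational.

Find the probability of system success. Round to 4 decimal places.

R = Σ_{i=2}^{3} C(3,i) p^i (1−p)^{3−i} with p = 0.96
C(3,2)·0.96^2·0.04^1 = 0.110592
C(3,3)·0.96^3·0.04^0 = 0.884736
Sum = 0.9953

0.9953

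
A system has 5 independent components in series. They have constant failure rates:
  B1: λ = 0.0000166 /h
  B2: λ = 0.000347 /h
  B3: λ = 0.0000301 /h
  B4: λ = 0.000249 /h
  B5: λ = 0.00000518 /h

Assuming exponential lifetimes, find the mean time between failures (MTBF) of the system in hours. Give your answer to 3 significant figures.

Series of exponential components: λ_sys = Σ λ_i
λ_sys = 0.0000166 + 0.000347 + 0.0000301 + 0.000249 + 0.00000518 = 6.4788e-04 /h
MTBF = 1 / λ_sys = 1540 h

1540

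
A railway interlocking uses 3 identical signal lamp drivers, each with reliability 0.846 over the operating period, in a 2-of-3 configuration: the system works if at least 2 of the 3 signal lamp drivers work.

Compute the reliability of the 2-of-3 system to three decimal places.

0.936

R = Σ_{i=2}^{3} C(3,i) p^i (1−p)^{3−i} with p = 0.846
C(3,2)·0.846^2·0.154^1 = 0.33066
C(3,3)·0.846^3·0.154^0 = 0.60550
Sum = 0.936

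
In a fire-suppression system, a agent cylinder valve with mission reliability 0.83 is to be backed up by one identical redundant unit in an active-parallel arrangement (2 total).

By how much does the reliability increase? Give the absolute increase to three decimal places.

R_before = 0.83
R_after = 1 − (1 − 0.83)^2 = 0.971
ΔR = 0.971 − 0.83 = 0.141

0.141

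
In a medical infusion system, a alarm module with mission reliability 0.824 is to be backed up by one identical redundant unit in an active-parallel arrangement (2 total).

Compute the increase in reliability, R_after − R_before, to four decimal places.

0.1450

R_before = 0.824
R_after = 1 − (1 − 0.824)^2 = 0.9690
ΔR = 0.9690 − 0.824 = 0.1450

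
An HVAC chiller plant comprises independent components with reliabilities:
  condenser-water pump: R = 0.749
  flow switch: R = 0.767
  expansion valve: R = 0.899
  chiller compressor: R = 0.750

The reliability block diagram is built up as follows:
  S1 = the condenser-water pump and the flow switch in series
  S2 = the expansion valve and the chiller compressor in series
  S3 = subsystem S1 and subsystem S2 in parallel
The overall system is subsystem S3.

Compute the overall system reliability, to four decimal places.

0.8614

Series (condenser-water pump and flow switch): 0.749000 × 0.767000 = 0.574483
Series (expansion valve and chiller compressor): 0.899000 × 0.750000 = 0.674250
Parallel ([0.574483] and [0.674250]): 1 − (1 − 0.574483)(1 − 0.674250) = 0.8614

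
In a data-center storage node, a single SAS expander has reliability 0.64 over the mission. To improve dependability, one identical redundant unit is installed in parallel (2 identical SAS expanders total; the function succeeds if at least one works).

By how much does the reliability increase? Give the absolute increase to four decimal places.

R_before = 0.64
R_after = 1 − (1 − 0.64)^2 = 0.8704
ΔR = 0.8704 − 0.64 = 0.2304

0.2304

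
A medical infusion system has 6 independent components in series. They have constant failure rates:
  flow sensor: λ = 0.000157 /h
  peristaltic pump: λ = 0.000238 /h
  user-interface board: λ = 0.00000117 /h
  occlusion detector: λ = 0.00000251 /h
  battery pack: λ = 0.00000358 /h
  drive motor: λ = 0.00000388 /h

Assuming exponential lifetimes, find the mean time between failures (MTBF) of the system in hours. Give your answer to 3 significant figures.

2460

Series of exponential components: λ_sys = Σ λ_i
λ_sys = 0.000157 + 0.000238 + 0.00000117 + 0.00000251 + 0.00000358 + 0.00000388 = 4.0614e-04 /h
MTBF = 1 / λ_sys = 2460 h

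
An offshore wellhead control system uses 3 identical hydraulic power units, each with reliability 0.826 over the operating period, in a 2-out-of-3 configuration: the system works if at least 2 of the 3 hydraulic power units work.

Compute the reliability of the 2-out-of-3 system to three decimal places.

0.920

R = Σ_{i=2}^{3} C(3,i) p^i (1−p)^{3−i} with p = 0.826
C(3,2)·0.826^2·0.174^1 = 0.35615
C(3,3)·0.826^3·0.174^0 = 0.56356
Sum = 0.920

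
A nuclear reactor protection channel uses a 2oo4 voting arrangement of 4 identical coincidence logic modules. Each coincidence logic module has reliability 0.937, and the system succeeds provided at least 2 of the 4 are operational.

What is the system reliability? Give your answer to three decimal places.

0.999

R = Σ_{i=2}^{4} C(4,i) p^i (1−p)^{4−i} with p = 0.937
C(4,2)·0.937^2·0.063^2 = 0.02091
C(4,3)·0.937^3·0.063^1 = 0.20731
C(4,4)·0.937^4·0.063^0 = 0.77083
Sum = 0.999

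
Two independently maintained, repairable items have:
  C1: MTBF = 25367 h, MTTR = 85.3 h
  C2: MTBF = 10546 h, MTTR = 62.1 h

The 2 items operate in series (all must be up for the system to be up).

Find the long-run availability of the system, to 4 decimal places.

A(C1) = MTBF/(MTBF+MTTR) = 25367/(25367+85.3) = 0.996649
A(C2) = MTBF/(MTBF+MTTR) = 10546/(10546+62.1) = 0.994146
Series availability: 0.996649 × 0.994146 = 0.9908

0.9908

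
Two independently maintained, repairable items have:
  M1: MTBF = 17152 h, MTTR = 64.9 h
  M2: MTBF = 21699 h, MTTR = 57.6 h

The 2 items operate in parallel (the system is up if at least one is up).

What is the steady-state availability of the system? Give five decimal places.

0.99999

A(M1) = MTBF/(MTBF+MTTR) = 17152/(17152+64.9) = 0.996230
A(M2) = MTBF/(MTBF+MTTR) = 21699/(21699+57.6) = 0.997353
Parallel availability: 1 − (1 − 0.996230)(1 − 0.997353) = 0.99999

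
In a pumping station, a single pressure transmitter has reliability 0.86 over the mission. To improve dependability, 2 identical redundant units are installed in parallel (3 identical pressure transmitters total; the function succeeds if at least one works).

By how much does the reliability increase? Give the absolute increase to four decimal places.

R_before = 0.86
R_after = 1 − (1 − 0.86)^3 = 0.9973
ΔR = 0.9973 − 0.86 = 0.1373

0.1373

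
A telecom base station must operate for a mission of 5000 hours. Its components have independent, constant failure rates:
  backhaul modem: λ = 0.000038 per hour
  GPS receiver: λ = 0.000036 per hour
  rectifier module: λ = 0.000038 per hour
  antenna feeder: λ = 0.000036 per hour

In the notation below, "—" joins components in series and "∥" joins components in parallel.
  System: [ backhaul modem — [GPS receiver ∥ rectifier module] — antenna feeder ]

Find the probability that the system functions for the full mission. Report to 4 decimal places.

R(backhaul modem) = exp(−0.000038 × 5000) = 0.826959
R(GPS receiver) = exp(−0.000036 × 5000) = 0.835270
R(rectifier module) = exp(−0.000038 × 5000) = 0.826959
R(antenna feeder) = exp(−0.000036 × 5000) = 0.835270
Parallel (GPS receiver and rectifier module): 1 − (1 − 0.835270)(1 − 0.826959) = 0.971495
Series (backhaul modem, [0.971495], and antenna feeder): 0.826959 × 0.971495 × 0.835270 = 0.6710

0.6710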